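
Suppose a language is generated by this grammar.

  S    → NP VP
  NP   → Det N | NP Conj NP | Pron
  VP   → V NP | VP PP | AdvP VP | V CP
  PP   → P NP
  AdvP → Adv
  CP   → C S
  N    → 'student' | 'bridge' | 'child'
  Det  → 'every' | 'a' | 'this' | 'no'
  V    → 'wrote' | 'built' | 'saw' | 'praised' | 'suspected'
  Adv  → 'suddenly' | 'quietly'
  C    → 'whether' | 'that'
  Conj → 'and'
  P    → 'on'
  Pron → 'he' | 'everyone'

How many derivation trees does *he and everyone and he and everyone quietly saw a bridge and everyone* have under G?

Two of the 5 distinct bracketings:
[S [NP [NP [Pron he]] [Conj and] [NP [NP [Pron everyone]] [Conj and] [NP [NP [Pron he]] [Conj and] [NP [Pron everyone]]]]] [VP [AdvP [Adv quietly]] [VP [V saw] [NP [NP [Det a] [N bridge]] [Conj and] [NP [Pron everyone]]]]]]
[S [NP [NP [Pron he]] [Conj and] [NP [NP [NP [Pron everyone]] [Conj and] [NP [Pron he]]] [Conj and] [NP [Pron everyone]]]] [VP [AdvP [Adv quietly]] [VP [V saw] [NP [NP [Det a] [N bridge]] [Conj and] [NP [Pron everyone]]]]]]
The trees differ in how a recursive rule is bracketed over the same span.

5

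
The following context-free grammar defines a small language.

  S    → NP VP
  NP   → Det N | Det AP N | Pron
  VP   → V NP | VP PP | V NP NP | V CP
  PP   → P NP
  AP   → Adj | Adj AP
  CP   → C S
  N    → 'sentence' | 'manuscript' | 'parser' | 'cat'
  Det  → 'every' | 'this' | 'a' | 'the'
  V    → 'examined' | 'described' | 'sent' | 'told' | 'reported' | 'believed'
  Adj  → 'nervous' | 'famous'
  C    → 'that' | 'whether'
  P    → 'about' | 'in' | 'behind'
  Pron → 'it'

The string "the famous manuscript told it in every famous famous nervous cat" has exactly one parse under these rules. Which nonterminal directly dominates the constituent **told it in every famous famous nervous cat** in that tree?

S

[S [NP [Det the] [AP [Adj famous]] [N manuscript]] [VP [VP [V told] [NP [Pron it]]] [PP [P in] [NP [Det every] [AP [Adj famous] [AP [Adj famous] [AP [Adj nervous]]]] [N cat]]]]]
The span 'told it in every famous famous nervous cat' is the VP node built by VP → VP PP.
Its mother is the S built by S → NP VP.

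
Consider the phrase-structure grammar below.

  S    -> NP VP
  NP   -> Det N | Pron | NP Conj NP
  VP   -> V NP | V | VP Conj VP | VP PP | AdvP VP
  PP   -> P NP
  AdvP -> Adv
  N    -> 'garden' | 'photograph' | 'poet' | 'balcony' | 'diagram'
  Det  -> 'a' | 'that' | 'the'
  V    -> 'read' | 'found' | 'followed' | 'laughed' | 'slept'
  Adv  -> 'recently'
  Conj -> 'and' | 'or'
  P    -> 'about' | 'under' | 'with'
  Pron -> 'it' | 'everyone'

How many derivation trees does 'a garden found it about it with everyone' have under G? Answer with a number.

[S [NP [Det a] [N garden]] [VP [VP [VP [V found] [NP [Pron it]]] [PP [P about] [NP [Pron it]]]] [PP [P with] [NP [Pron everyone]]]]]
No rule offers an alternative attachment or grouping for any span, so this is the only derivation.

1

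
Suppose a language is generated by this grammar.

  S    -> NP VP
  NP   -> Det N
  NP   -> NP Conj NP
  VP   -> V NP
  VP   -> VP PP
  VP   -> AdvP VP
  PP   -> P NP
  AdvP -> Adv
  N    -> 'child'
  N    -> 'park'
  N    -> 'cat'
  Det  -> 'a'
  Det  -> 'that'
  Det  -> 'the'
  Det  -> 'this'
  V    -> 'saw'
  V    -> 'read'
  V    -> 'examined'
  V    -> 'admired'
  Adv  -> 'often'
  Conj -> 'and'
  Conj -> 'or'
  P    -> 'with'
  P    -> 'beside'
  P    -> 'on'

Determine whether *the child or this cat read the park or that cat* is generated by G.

Grammatical

[S [NP [NP [Det the] [N child]] [Conj or] [NP [Det this] [N cat]]] [VP [V read] [NP [NP [Det the] [N park]] [Conj or] [NP [Det that] [N cat]]]]]
The bracketing above is licensed at every node by one of the given productions, with S at the root.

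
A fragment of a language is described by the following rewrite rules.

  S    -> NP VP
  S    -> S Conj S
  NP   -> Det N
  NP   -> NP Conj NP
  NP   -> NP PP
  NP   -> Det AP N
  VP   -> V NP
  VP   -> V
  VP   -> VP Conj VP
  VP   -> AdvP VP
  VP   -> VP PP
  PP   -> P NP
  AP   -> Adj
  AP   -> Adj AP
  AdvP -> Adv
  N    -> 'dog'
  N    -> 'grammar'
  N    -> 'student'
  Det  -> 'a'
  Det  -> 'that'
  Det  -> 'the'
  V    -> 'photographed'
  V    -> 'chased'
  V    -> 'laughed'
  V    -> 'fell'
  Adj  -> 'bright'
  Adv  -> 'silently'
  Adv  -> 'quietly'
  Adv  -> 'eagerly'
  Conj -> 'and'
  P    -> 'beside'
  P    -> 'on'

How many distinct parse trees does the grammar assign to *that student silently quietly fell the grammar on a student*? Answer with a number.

Two of the 4 distinct bracketings:
[S [NP [Det that] [N student]] [VP [AdvP [Adv silently]] [VP [AdvP [Adv quietly]] [VP [V fell] [NP [NP [Det the] [N grammar]] [PP [P on] [NP [Det a] [N student]]]]]]]]
[S [NP [Det that] [N student]] [VP [AdvP [Adv silently]] [VP [AdvP [Adv quietly]] [VP [VP [V fell] [NP [Det the] [N grammar]]] [PP [P on] [NP [Det a] [N student]]]]]]]
The difference turns on whether NP → NP PP is used at the relevant span, versus an alternative expansion of NP.

4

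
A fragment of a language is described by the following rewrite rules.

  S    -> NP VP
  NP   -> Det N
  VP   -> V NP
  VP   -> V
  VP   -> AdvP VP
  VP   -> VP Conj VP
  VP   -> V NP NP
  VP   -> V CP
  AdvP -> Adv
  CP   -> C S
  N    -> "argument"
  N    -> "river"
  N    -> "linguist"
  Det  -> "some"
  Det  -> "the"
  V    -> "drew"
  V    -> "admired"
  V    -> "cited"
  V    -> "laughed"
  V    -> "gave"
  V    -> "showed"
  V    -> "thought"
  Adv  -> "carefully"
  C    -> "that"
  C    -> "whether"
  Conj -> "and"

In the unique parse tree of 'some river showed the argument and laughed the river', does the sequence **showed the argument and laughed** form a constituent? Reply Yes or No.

No

[S [NP [Det some] [N river]] [VP [VP [V showed] [NP [Det the] [N argument]]] [Conj and] [VP [V laughed] [NP [Det the] [N river]]]]]
The smallest constituent containing 'showed the argument and laughed' is the VP spanning 'showed the argument and laughed the river'; no single node in the tree dominates exactly the given words.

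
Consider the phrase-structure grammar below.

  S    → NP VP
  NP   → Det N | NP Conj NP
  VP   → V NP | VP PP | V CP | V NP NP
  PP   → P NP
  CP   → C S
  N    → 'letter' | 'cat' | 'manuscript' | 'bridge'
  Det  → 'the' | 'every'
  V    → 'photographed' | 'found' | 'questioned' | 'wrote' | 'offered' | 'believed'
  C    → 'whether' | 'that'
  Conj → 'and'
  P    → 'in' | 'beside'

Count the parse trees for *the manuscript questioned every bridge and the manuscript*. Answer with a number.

[S [NP [Det the] [N manuscript]] [VP [V questioned] [NP [NP [Det every] [N bridge]] [Conj and] [NP [Det the] [N manuscript]]]]]
No rule offers an alternative attachment or grouping for any span, so this is the only derivation.

1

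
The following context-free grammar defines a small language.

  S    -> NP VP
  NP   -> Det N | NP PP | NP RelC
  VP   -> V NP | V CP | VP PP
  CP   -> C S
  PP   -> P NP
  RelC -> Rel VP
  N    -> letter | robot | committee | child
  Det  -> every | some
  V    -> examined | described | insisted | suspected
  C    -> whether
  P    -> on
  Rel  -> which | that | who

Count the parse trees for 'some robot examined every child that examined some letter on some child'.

4

Two of the 4 distinct bracketings:
[S [NP [Det some] [N robot]] [VP [V examined] [NP [NP [NP [Det every] [N child]] [RelC [Rel that] [VP [V examined] [NP [Det some] [N letter]]]]] [PP [P on] [NP [Det some] [N child]]]]]]
[S [NP [Det some] [N robot]] [VP [V examined] [NP [NP [Det every] [N child]] [RelC [Rel that] [VP [V examined] [NP [NP [Det some] [N letter]] [PP [P on] [NP [Det some] [N child]]]]]]]]]
The trees differ in how a recursive rule is bracketed over the same span.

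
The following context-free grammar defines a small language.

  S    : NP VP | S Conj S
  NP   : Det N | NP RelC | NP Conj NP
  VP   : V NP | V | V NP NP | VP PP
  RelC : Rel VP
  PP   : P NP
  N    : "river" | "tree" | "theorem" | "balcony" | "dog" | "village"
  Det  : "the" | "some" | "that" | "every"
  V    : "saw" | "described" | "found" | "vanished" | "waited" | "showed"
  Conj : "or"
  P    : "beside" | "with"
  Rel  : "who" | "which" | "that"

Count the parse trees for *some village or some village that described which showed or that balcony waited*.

Two of the 4 distinct bracketings:
[S [NP [NP [Det some] [N village]] [Conj or] [NP [NP [NP [NP [Det some] [N village]] [RelC [Rel that] [VP [V described]]]] [RelC [Rel which] [VP [V showed]]]] [Conj or] [NP [Det that] [N balcony]]]] [VP [V waited]]]
[S [NP [NP [NP [NP [NP [Det some] [N village]] [Conj or] [NP [Det some] [N village]]] [RelC [Rel that] [VP [V described]]]] [RelC [Rel which] [VP [V showed]]]] [Conj or] [NP [Det that] [N balcony]]] [VP [V waited]]]
The trees differ in how a recursive rule is bracketed over the same span.

4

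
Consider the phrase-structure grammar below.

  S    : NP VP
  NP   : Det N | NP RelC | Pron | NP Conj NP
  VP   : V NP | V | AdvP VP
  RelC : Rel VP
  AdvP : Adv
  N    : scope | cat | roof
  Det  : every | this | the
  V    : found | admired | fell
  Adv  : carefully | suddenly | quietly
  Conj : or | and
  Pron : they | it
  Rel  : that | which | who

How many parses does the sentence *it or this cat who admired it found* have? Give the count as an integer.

2

The two bracketings:
[S [NP [NP [NP [Pron it]] [Conj or] [NP [Det this] [N cat]]] [RelC [Rel who] [VP [V admired] [NP [Pron it]]]]] [VP [V found]]]
[S [NP [NP [Pron it]] [Conj or] [NP [NP [Det this] [N cat]] [RelC [Rel who] [VP [V admired] [NP [Pron it]]]]]] [VP [V found]]]
The trees differ in how a recursive rule is bracketed over the same span.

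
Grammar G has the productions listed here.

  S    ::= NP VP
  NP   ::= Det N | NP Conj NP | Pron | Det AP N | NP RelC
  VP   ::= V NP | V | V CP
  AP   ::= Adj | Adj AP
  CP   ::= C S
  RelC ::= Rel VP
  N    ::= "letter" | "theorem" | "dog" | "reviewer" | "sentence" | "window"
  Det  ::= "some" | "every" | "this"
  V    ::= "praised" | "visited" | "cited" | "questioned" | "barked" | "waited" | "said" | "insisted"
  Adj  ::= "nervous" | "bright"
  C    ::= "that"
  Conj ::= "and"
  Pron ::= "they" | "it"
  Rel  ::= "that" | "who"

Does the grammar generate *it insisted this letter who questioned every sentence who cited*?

S
  NP
    Pron: it
  VP
    V: insisted
    NP
      NP
        Det: this
        N: letter
      RelC
        Rel: who
        VP
          V: questioned
          NP
            NP
              Det: every
              N: sentence
            RelC
              Rel: who
              VP
                V: cited
Each bracket corresponds to one application of a listed rule, so the string is derivable from S.

Grammatical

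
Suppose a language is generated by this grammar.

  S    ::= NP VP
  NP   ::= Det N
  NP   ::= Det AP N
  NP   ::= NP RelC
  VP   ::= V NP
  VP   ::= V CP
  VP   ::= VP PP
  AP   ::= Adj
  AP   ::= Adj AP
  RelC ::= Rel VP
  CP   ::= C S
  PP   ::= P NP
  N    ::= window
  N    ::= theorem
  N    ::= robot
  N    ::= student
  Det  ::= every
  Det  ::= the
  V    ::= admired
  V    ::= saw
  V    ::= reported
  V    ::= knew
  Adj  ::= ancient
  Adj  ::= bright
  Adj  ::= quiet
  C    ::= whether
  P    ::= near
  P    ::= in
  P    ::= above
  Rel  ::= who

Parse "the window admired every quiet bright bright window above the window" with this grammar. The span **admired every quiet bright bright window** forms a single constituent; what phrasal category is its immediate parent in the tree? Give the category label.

[S [NP [Det the] [N window]] [VP [VP [V admired] [NP [Det every] [AP [Adj quiet] [AP [Adj bright] [AP [Adj bright]]]] [N window]]] [PP [P above] [NP [Det the] [N window]]]]]
The span 'admired every quiet bright bright window' is the VP node built by VP → V NP.
Its mother is the VP built by VP → VP PP.

VP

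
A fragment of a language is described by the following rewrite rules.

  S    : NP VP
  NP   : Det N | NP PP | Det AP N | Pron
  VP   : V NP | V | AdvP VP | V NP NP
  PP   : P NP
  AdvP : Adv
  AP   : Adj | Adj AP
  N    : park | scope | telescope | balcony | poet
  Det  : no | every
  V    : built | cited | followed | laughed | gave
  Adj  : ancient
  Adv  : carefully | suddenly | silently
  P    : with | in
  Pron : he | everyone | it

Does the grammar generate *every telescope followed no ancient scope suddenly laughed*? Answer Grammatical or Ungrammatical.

For S → NP VP, the only prefix that parses as NP is 'every telescope', but the remainder 'followed no ancient scope suddenly laughed' is not a VP under these rules.

Ungrammatical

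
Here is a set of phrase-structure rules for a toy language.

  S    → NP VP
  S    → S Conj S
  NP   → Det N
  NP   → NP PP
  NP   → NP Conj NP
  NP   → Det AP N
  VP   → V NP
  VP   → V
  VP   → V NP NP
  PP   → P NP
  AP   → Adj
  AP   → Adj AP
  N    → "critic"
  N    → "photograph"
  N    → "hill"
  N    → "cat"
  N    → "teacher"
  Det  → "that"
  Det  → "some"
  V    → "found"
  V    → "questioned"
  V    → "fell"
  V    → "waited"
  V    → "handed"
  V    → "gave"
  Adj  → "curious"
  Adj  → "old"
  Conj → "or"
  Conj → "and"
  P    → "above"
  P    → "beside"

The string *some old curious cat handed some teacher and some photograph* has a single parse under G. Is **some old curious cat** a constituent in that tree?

Yes

[S [NP [Det some] [AP [Adj old] [AP [Adj curious]]] [N cat]] [VP [V handed] [NP [NP [Det some] [N teacher]] [Conj and] [NP [Det some] [N photograph]]]]]
The words 'some old curious cat' are exhaustively dominated by a single NP node (built by NP → Det AP N), so they form a constituent.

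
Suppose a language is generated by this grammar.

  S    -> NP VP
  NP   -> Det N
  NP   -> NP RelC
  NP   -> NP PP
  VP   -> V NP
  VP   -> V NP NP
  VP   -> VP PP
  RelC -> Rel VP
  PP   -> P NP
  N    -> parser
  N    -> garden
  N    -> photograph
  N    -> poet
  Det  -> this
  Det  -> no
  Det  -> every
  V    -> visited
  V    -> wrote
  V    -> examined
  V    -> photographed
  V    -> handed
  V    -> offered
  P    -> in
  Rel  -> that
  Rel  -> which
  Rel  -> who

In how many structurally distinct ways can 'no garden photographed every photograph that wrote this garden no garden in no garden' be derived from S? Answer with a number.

6

Two of the 6 distinct bracketings:
[S [NP [Det no] [N garden]] [VP [V photographed] [NP [NP [Det every] [N photograph]] [RelC [Rel that] [VP [V wrote] [NP [Det this] [N garden]] [NP [NP [Det no] [N garden]] [PP [P in] [NP [Det no] [N garden]]]]]]]]]
[S [NP [Det no] [N garden]] [VP [V photographed] [NP [NP [Det every] [N photograph]] [RelC [Rel that] [VP [VP [V wrote] [NP [Det this] [N garden]] [NP [Det no] [N garden]]] [PP [P in] [NP [Det no] [N garden]]]]]]]]
The difference turns on whether NP → NP PP is used at the relevant span, versus an alternative expansion of NP.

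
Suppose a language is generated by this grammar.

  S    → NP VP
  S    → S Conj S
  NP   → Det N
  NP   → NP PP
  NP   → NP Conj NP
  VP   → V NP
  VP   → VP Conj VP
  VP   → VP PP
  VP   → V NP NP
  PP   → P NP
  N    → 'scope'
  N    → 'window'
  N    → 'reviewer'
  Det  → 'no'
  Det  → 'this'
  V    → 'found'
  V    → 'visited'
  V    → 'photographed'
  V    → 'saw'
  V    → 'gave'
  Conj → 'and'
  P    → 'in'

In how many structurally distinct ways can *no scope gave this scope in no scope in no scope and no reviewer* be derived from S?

Two of the 9 distinct bracketings:
[S [NP [Det no] [N scope]] [VP [V gave] [NP [NP [Det this] [N scope]] [PP [P in] [NP [NP [Det no] [N scope]] [PP [P in] [NP [NP [Det no] [N scope]] [Conj and] [NP [Det no] [N reviewer]]]]]]]]]
[S [NP [Det no] [N scope]] [VP [V gave] [NP [NP [Det this] [N scope]] [PP [P in] [NP [NP [NP [Det no] [N scope]] [PP [P in] [NP [Det no] [N scope]]]] [Conj and] [NP [Det no] [N reviewer]]]]]]]
The trees differ in how a recursive rule is bracketed over the same span.

9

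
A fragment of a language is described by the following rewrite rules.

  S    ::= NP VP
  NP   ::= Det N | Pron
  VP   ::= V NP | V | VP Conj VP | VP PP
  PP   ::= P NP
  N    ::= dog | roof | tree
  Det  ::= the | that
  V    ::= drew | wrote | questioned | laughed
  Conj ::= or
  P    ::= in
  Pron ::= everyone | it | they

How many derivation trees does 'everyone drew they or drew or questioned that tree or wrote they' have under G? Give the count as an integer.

Two of the 5 distinct bracketings:
[S [NP [Pron everyone]] [VP [VP [V drew] [NP [Pron they]]] [Conj or] [VP [VP [V drew]] [Conj or] [VP [VP [V questioned] [NP [Det that] [N tree]]] [Conj or] [VP [V wrote] [NP [Pron they]]]]]]]
[S [NP [Pron everyone]] [VP [VP [V drew] [NP [Pron they]]] [Conj or] [VP [VP [VP [V drew]] [Conj or] [VP [V questioned] [NP [Det that] [N tree]]]] [Conj or] [VP [V wrote] [NP [Pron they]]]]]]
The trees differ in how a recursive rule is bracketed over the same span.

5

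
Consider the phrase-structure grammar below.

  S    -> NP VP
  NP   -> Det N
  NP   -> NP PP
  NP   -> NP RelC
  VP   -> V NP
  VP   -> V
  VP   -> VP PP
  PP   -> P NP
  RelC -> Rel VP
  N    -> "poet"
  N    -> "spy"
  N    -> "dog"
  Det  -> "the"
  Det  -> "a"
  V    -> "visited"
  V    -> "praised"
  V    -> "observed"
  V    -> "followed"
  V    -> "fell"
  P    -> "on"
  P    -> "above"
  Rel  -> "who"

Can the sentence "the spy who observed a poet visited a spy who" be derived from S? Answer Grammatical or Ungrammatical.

For S → NP VP, every NP-prefix leaves a non-VP remainder: after 'the spy' the remainder is not a VP; after 'the spy who observed' the remainder is not a VP; after 'the spy who observed a poet' the remainder is not a VP.

Ungrammatical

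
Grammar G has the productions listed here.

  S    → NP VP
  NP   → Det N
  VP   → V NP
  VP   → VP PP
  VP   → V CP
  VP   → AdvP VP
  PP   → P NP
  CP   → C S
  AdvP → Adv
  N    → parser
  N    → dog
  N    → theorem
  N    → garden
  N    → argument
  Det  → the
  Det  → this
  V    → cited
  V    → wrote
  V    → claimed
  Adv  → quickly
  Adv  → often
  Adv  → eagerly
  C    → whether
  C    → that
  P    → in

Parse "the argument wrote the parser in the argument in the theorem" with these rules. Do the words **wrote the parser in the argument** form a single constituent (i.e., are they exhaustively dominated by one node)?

Yes

[S [NP [Det the] [N argument]] [VP [VP [VP [V wrote] [NP [Det the] [N parser]]] [PP [P in] [NP [Det the] [N argument]]]] [PP [P in] [NP [Det the] [N theorem]]]]]
The words 'wrote the parser in the argument' are exhaustively dominated by a single VP node (built by VP → VP PP), so they form a constituent.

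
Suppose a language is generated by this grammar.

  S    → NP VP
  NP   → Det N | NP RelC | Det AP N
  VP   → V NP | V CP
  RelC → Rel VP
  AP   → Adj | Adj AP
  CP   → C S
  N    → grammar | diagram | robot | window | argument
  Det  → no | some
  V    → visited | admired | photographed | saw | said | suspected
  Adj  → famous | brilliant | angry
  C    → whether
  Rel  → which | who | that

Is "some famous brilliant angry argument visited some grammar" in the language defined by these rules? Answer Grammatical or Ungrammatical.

S
  NP
    Det: some
    AP
      Adj: famous
      AP
        Adj: brilliant
        AP
          Adj: angry
    N: argument
  VP
    V: visited
    NP
      Det: some
      N: grammar
Each bracket corresponds to one application of a listed rule, so the string is derivable from S.

Grammatical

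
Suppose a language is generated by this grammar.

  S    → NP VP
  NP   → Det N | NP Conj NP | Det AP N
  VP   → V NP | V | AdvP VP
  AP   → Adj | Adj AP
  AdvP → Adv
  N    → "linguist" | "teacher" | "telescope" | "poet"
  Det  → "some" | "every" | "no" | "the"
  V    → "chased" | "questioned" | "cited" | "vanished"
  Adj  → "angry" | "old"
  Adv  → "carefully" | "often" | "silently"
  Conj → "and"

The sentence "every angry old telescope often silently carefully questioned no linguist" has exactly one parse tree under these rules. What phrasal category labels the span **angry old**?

AP

S
  NP
    Det: every
    AP
      Adj: angry
      AP
        Adj: old
    N: telescope
  VP
    AdvP
      Adv: often
    VP
      AdvP
        Adv: silently
      VP
        AdvP
          Adv: carefully
        VP
          V: questioned
          NP
            Det: no
            N: linguist
The span 'angry old' is the AP node built by AP → Adj AP.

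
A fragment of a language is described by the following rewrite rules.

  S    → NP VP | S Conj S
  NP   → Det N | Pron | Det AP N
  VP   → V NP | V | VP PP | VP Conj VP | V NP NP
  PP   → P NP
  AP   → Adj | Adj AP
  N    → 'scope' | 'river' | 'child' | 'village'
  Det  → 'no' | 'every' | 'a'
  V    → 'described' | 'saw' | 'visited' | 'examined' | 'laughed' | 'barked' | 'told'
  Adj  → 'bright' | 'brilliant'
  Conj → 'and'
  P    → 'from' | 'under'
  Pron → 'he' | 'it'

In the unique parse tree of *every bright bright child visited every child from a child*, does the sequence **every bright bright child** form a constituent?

[S [NP [Det every] [AP [Adj bright] [AP [Adj bright]]] [N child]] [VP [VP [V visited] [NP [Det every] [N child]]] [PP [P from] [NP [Det a] [N child]]]]]
The words 'every bright bright child' are exhaustively dominated by a single NP node (built by NP → Det AP N), so they form a constituent.

Yes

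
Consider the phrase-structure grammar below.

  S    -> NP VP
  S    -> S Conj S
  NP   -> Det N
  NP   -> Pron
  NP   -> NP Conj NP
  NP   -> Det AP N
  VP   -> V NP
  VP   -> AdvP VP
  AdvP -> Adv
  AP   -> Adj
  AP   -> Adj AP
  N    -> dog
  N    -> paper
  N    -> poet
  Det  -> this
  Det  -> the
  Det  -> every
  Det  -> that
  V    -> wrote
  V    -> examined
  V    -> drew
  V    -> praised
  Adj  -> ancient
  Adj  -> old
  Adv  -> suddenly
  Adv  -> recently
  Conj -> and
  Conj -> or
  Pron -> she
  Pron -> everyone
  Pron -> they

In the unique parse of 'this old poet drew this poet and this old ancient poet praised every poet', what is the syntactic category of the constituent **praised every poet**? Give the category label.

[S [S [NP [Det this] [AP [Adj old]] [N poet]] [VP [V drew] [NP [Det this] [N poet]]]] [Conj and] [S [NP [Det this] [AP [Adj old] [AP [Adj ancient]]] [N poet]] [VP [V praised] [NP [Det every] [N poet]]]]]
The span 'praised every poet' is the VP node built by VP → V NP.

VP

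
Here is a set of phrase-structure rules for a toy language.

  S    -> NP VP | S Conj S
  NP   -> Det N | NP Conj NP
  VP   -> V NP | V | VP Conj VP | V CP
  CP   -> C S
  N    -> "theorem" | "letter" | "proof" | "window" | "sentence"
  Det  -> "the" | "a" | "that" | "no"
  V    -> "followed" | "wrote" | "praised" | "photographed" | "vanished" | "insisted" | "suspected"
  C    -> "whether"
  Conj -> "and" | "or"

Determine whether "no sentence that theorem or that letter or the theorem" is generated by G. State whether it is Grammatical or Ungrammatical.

Ungrammatical

An N word can never sit immediately before a Det word in any string this grammar generates, so the substring 'sentence that' rules out a derivation.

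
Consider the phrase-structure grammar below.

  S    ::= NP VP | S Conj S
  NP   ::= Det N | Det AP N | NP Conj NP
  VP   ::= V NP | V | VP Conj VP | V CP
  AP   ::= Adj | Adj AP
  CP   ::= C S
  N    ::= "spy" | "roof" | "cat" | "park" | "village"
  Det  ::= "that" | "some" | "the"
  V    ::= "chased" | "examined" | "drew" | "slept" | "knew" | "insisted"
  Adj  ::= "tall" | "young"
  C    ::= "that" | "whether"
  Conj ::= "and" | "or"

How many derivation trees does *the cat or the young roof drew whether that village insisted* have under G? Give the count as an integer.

[S [NP [NP [Det the] [N cat]] [Conj or] [NP [Det the] [AP [Adj young]] [N roof]]] [VP [V drew] [CP [C whether] [S [NP [Det that] [N village]] [VP [V insisted]]]]]]
No rule offers an alternative attachment or grouping for any span, so this is the only derivation.

1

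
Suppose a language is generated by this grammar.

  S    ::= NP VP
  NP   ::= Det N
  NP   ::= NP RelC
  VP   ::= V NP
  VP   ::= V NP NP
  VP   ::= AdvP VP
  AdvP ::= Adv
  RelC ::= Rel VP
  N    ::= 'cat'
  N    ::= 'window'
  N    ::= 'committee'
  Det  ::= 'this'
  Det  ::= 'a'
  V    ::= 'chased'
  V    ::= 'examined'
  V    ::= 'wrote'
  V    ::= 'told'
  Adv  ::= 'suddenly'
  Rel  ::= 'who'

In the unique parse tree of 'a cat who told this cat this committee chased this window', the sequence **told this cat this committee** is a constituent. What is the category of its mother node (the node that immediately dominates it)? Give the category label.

RelC

[S [NP [NP [Det a] [N cat]] [RelC [Rel who] [VP [V told] [NP [Det this] [N cat]] [NP [Det this] [N committee]]]]] [VP [V chased] [NP [Det this] [N window]]]]
The span 'told this cat this committee' is the VP node built by VP → V NP NP.
Its mother is the RelC built by RelC → Rel VP.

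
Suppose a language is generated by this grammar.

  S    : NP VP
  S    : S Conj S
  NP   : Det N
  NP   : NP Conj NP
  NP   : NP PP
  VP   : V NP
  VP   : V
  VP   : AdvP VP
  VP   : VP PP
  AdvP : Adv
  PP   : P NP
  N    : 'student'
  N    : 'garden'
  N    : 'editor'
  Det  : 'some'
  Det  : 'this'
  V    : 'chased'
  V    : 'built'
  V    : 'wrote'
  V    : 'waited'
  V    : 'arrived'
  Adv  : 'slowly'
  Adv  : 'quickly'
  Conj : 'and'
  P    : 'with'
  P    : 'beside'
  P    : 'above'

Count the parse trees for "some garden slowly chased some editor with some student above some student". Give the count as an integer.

Two of the 9 distinct bracketings:
[S [NP [Det some] [N garden]] [VP [AdvP [Adv slowly]] [VP [V chased] [NP [NP [Det some] [N editor]] [PP [P with] [NP [NP [Det some] [N student]] [PP [P above] [NP [Det some] [N student]]]]]]]]]
[S [NP [Det some] [N garden]] [VP [AdvP [Adv slowly]] [VP [V chased] [NP [NP [NP [Det some] [N editor]] [PP [P with] [NP [Det some] [N student]]]] [PP [P above] [NP [Det some] [N student]]]]]]]
The trees differ in how a recursive rule is bracketed over the same span.

9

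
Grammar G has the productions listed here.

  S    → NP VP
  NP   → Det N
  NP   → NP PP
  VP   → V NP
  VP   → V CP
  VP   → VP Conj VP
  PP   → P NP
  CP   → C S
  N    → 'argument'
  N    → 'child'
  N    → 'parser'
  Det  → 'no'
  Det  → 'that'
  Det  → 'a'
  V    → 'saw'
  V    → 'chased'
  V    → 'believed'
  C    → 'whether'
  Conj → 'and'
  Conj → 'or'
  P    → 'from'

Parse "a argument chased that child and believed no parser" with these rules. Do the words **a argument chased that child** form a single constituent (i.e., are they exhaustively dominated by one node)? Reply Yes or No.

No

[S [NP [Det a] [N argument]] [VP [VP [V chased] [NP [Det that] [N child]]] [Conj and] [VP [V believed] [NP [Det no] [N parser]]]]]
The smallest constituent containing 'a argument chased that child' is the S spanning 'a argument chased that child and believed no parser'; no single node in the tree dominates exactly the given words.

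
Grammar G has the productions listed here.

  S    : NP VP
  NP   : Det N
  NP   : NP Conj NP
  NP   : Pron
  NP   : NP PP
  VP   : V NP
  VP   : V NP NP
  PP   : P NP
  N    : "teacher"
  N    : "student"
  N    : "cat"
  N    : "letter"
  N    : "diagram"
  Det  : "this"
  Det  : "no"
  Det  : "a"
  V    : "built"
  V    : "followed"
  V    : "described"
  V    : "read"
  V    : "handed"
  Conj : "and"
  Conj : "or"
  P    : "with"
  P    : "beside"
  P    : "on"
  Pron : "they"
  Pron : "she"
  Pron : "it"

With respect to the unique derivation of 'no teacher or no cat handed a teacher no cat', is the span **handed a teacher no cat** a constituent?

[S [NP [NP [Det no] [N teacher]] [Conj or] [NP [Det no] [N cat]]] [VP [V handed] [NP [Det a] [N teacher]] [NP [Det no] [N cat]]]]
The words 'handed a teacher no cat' are exhaustively dominated by a single VP node (built by VP → V NP NP), so they form a constituent.

Yes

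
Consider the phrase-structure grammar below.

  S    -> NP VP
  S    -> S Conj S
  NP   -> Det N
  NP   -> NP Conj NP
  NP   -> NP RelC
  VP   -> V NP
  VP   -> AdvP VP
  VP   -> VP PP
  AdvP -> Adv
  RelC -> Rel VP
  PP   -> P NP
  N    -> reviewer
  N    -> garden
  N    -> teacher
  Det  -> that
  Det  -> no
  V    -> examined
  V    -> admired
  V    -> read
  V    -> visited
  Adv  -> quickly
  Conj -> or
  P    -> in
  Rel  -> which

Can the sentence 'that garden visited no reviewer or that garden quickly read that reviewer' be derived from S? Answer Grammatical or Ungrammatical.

Grammatical

S
  S
    NP
      Det: that
      N: garden
    VP
      V: visited
      NP
        Det: no
        N: reviewer
  Conj: or
  S
    NP
      Det: that
      N: garden
    VP
      AdvP
        Adv: quickly
      VP
        V: read
        NP
          Det: that
          N: reviewer
The bracketing above is licensed at every node by one of the given productions, with S at the root.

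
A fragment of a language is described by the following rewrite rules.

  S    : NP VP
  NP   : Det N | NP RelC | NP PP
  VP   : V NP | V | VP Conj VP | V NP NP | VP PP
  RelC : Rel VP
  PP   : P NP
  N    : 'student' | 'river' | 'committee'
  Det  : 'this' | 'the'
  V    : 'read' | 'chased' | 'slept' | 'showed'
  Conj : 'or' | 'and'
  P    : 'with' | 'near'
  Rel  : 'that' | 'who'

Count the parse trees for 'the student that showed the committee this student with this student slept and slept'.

3

Two of the 3 distinct bracketings:
[S [NP [NP [Det the] [N student]] [RelC [Rel that] [VP [V showed] [NP [Det the] [N committee]] [NP [NP [Det this] [N student]] [PP [P with] [NP [Det this] [N student]]]]]]] [VP [VP [V slept]] [Conj and] [VP [V slept]]]]
[S [NP [NP [Det the] [N student]] [RelC [Rel that] [VP [VP [V showed] [NP [Det the] [N committee]] [NP [Det this] [N student]]] [PP [P with] [NP [Det this] [N student]]]]]] [VP [VP [V slept]] [Conj and] [VP [V slept]]]]
The difference turns on whether NP → NP PP is used at the relevant span, versus an alternative expansion of NP.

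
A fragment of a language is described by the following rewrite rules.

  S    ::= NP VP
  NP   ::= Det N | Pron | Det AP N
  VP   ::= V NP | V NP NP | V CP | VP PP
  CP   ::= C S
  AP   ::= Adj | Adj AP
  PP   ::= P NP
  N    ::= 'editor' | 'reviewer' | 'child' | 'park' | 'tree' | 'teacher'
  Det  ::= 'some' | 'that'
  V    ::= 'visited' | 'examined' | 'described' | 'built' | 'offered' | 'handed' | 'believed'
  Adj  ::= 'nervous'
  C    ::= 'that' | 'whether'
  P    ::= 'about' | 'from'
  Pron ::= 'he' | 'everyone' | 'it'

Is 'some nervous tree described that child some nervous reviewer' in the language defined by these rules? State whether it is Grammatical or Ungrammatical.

S
  NP
    Det: some
    AP
      Adj: nervous
    N: tree
  VP
    V: described
    NP
      Det: that
      N: child
    NP
      Det: some
      AP
        Adj: nervous
      N: reviewer
Each bracket corresponds to one application of a listed rule, so the string is derivable from S.

Grammatical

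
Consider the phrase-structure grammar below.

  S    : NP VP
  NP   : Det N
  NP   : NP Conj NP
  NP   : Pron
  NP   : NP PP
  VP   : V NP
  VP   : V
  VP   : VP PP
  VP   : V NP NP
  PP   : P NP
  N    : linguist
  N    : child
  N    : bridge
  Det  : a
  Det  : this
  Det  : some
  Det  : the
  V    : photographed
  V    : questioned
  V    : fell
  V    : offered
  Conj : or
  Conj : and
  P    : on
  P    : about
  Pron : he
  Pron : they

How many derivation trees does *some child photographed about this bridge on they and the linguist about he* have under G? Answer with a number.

10

Two of the 10 distinct bracketings:
[S [NP [Det some] [N child]] [VP [VP [V photographed]] [PP [P about] [NP [NP [NP [Det this] [N bridge]] [PP [P on] [NP [Pron they]]]] [Conj and] [NP [NP [Det the] [N linguist]] [PP [P about] [NP [Pron he]]]]]]]]
[S [NP [Det some] [N child]] [VP [VP [V photographed]] [PP [P about] [NP [NP [Det this] [N bridge]] [PP [P on] [NP [NP [Pron they]] [Conj and] [NP [NP [Det the] [N linguist]] [PP [P about] [NP [Pron he]]]]]]]]]]
The trees differ in how a recursive rule is bracketed over the same span.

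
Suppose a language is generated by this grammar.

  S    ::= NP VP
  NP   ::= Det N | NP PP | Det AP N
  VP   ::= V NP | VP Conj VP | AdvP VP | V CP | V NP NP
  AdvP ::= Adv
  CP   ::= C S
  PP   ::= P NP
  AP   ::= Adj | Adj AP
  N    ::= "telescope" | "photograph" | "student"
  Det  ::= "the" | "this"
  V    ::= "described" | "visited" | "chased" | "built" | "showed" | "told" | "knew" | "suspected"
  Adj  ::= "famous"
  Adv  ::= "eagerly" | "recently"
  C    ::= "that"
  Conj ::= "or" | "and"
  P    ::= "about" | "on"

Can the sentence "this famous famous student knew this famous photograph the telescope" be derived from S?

Grammatical

S
  NP
    Det: this
    AP
      Adj: famous
      AP
        Adj: famous
    N: student
  VP
    V: knew
    NP
      Det: this
      AP
        Adj: famous
      N: photograph
    NP
      Det: the
      N: telescope
Each bracket corresponds to one application of a listed rule, so the string is derivable from S.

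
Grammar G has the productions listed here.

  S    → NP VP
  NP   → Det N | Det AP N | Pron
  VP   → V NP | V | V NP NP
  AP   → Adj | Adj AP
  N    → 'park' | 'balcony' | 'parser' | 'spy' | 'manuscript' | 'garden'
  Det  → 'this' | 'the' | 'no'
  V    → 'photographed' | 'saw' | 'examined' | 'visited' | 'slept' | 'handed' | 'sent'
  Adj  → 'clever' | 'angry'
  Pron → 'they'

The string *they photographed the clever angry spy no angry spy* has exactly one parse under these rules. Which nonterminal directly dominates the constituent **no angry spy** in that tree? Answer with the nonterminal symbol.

[S [NP [Pron they]] [VP [V photographed] [NP [Det the] [AP [Adj clever] [AP [Adj angry]]] [N spy]] [NP [Det no] [AP [Adj angry]] [N spy]]]]
The span 'no angry spy' is the NP node built by NP → Det AP N.
Its mother is the VP built by VP → V NP NP.

VP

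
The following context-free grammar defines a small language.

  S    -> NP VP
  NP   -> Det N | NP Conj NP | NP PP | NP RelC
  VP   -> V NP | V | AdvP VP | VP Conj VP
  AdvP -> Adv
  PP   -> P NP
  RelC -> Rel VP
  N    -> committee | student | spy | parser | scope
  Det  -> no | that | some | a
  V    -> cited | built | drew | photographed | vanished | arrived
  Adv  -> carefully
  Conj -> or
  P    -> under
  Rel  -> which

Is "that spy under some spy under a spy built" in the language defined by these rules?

Grammatical

[S [NP [NP [Det that] [N spy]] [PP [P under] [NP [NP [Det some] [N spy]] [PP [P under] [NP [Det a] [N spy]]]]]] [VP [V built]]]
The bracketing above is licensed at every node by one of the given productions, with S at the root.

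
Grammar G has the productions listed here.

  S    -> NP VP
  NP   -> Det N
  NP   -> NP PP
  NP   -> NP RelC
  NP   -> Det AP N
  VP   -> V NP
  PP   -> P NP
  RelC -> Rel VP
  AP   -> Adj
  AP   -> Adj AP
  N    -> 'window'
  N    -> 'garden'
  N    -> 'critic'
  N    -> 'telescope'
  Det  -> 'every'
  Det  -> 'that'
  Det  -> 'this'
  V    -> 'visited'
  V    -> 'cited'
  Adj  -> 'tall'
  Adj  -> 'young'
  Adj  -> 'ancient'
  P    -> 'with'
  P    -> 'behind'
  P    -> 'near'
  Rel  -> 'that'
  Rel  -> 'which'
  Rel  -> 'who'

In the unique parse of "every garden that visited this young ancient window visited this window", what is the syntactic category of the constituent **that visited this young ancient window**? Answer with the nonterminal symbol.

RelC

S
  NP
    NP
      Det: every
      N: garden
    RelC
      Rel: that
      VP
        V: visited
        NP
          Det: this
          AP
            Adj: young
            AP
              Adj: ancient
          N: window
  VP
    V: visited
    NP
      Det: this
      N: window
The span 'that visited this young ancient window' is the RelC node built by RelC → Rel VP.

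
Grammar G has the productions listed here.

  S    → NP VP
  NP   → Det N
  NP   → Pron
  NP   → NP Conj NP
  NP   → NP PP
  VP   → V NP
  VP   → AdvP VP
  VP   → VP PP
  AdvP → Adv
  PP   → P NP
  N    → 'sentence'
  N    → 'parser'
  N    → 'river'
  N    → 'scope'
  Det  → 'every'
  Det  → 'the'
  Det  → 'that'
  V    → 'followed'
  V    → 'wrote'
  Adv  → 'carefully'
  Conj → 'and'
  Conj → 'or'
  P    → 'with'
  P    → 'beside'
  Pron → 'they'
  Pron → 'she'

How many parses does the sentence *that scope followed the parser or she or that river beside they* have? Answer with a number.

7

Two of the 7 distinct bracketings:
[S [NP [Det that] [N scope]] [VP [V followed] [NP [NP [Det the] [N parser]] [Conj or] [NP [NP [Pron she]] [Conj or] [NP [NP [Det that] [N river]] [PP [P beside] [NP [Pron they]]]]]]]]
[S [NP [Det that] [N scope]] [VP [V followed] [NP [NP [Det the] [N parser]] [Conj or] [NP [NP [NP [Pron she]] [Conj or] [NP [Det that] [N river]]] [PP [P beside] [NP [Pron they]]]]]]]
The trees differ in how a recursive rule is bracketed over the same span.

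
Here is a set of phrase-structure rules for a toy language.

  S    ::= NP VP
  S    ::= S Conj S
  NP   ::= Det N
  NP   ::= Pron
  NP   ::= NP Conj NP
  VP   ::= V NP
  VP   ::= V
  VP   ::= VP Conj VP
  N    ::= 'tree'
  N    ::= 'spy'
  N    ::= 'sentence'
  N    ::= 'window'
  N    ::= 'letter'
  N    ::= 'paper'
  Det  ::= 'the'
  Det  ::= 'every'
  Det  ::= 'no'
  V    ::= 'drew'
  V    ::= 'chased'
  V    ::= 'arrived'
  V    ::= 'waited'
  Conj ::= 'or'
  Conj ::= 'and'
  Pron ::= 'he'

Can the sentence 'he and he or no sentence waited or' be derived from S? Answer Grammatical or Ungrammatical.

Ungrammatical

For S → NP VP, every NP-prefix leaves a non-VP remainder: after 'he' the remainder is not a VP; after 'he and he' the remainder is not a VP; after 'he and he or no sentence' the remainder is not a VP. The alternative S rule S → S Conj S likewise has no satisfying split.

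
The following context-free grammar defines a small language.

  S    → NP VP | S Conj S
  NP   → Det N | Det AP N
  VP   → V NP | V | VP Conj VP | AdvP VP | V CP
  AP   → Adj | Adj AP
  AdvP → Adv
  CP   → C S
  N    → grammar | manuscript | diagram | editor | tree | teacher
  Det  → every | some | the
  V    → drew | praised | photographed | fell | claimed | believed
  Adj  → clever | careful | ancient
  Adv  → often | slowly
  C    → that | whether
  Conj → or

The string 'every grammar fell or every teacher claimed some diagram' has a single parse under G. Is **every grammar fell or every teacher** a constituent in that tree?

No

[S [S [NP [Det every] [N grammar]] [VP [V fell]]] [Conj or] [S [NP [Det every] [N teacher]] [VP [V claimed] [NP [Det some] [N diagram]]]]]
The smallest constituent containing 'every grammar fell or every teacher' is the S spanning 'every grammar fell or every teacher claimed some diagram'; no single node in the tree dominates exactly the given words.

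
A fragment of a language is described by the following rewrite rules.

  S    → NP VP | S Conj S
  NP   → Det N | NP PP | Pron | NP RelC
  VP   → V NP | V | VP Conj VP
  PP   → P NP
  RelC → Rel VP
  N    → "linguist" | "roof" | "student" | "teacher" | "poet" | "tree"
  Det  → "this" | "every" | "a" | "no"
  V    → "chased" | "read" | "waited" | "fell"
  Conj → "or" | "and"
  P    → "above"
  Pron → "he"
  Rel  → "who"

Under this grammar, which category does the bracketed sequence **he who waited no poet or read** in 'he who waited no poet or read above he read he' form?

[S [NP [NP [NP [Pron he]] [RelC [Rel who] [VP [VP [V waited] [NP [Det no] [N poet]]] [Conj or] [VP [V read]]]]] [PP [P above] [NP [Pron he]]]] [VP [V read] [NP [Pron he]]]]
The span 'he who waited no poet or read' is the NP node built by NP → NP RelC.

NP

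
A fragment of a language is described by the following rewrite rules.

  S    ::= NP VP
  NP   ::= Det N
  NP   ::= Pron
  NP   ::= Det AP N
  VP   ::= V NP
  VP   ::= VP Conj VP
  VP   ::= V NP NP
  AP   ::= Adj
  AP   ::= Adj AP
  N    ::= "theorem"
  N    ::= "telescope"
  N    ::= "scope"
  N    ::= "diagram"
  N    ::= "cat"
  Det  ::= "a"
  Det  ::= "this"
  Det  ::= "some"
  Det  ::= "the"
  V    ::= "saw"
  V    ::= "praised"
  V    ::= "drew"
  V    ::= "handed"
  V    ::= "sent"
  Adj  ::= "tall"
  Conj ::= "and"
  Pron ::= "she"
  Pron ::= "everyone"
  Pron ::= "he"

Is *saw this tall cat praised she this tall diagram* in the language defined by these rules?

Ungrammatical

For S → NP VP, no prefix of the string parses as an NP.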